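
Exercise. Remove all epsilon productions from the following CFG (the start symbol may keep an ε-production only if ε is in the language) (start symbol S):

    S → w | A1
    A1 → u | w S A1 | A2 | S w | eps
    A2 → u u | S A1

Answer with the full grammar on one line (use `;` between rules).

S → w | A1 | eps; A1 → u | w S A1 | w S | w A1 | w | A2 | S w; A2 → u u | S A1 | S | A1

Nullable set = {A1, A2, S}.
ε ∈ L(G) since S is nullable, so keep S → ε.
Add the nullable-subset variants: A1 → w S A1 gives w S A1 | w S | w A1 | w. A2 → S A1 gives S A1 | S | A1.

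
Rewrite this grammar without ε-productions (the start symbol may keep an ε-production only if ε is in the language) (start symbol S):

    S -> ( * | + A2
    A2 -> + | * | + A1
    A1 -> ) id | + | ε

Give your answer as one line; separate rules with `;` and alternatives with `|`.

The nullable symbols are {A1}.
ε ∉ L(G), so no ε-production is kept.

S -> ( * | + A2; A2 -> + | * | + A1; A1 -> ) id | +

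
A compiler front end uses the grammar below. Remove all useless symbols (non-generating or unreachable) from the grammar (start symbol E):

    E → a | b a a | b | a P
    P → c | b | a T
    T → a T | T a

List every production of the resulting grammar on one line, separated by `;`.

Generating nonterminals: {E, P}.
Reachable from E after that: {E, P}.
Removed useless symbols: {T} and every production mentioning them.

E → a | b a a | b | a P; P → c | b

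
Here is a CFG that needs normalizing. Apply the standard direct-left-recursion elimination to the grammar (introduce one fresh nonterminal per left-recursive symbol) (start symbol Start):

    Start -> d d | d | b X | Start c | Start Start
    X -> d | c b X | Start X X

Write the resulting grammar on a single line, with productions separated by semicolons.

Start -> d d Start1 | d Start1 | b X Start1; X -> d | c b X | Start X X; Start1 -> c Start1 | Start Start1 | ε

Directly left-recursive nonterminal: Start.
For Start: α = {c, Start}, β = {d d, d, b X}. Rewrite as Start → β Start1 and Start1 → α Start1 | ε.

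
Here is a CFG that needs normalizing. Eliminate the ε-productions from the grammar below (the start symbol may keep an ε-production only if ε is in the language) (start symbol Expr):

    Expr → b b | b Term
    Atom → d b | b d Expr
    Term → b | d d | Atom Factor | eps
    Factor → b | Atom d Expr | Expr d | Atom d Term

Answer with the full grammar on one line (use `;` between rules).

Expr → b b | b Term | b; Atom → d b | b d Expr; Term → b | d d | Atom Factor; Factor → b | Atom d Expr | Expr d | Atom d Term | Atom d

The nullable symbols are {Term}.
ε ∉ L(G), so no ε-production is kept.
Expand every rule over subsets of its nullable positions: Expr → b Term gives b Term | b. Factor → Atom d Term gives Atom d Term | Atom d.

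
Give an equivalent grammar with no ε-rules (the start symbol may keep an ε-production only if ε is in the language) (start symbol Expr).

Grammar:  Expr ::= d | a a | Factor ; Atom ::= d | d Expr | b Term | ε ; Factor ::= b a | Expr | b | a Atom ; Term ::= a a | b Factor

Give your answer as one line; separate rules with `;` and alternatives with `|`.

Expr ::= d | a a | Factor; Atom ::= d | d Expr | b Term; Factor ::= b a | Expr | b | a Atom | a; Term ::= a a | b Factor

The nullable symbols are {Atom}.
ε ∉ L(G), so no ε-production is kept.
Expand every rule over subsets of its nullable positions: Factor → a Atom gives a Atom | a.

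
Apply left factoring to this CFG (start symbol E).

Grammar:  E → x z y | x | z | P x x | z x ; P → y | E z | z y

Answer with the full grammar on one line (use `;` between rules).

E → P x x | x E' | z E''; P → y | E z | z y; E' → z y | ε; E'' → ε | x

E has alternatives sharing prefix 'x': factor to E → x E' with E' → z y | ε.
E has alternatives sharing prefix 'z': factor to E → z E'' with E'' → ε | x.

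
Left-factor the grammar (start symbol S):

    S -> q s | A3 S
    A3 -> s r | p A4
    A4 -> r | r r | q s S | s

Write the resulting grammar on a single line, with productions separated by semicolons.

A4 has alternatives sharing prefix 'r': factor to A4 → r A4' with A4' → ε | r.

S -> q s | A3 S; A3 -> s r | p A4; A4 -> q s S | s | r A4'; A4' -> ε | r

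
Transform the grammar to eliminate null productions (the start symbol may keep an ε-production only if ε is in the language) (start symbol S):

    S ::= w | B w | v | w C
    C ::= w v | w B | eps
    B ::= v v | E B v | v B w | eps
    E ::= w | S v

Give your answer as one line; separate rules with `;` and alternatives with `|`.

S ::= w | B w | v | w C; C ::= w v | w B | w; B ::= v v | E B v | E v | v B w | v w; E ::= w | S v

Nullable set = {B, C}.
ε ∉ L(G), so no ε-production is kept.
Add the nullable-subset variants: C → w B gives w B | w. B → E B v gives E B v | E v. B → v B w gives v B w | v w.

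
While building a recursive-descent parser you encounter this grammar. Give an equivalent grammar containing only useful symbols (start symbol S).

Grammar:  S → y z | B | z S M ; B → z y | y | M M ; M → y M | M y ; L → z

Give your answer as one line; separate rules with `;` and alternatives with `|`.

Generating nonterminals: {B, L, S}.
Reachable from S after that: {B, S}.
Removed useless symbols: {L, M} and every production mentioning them.

S → y z | B; B → z y | y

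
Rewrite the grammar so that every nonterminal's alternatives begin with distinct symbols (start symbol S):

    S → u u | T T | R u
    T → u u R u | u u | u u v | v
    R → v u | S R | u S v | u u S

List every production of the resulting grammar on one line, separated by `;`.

T has alternatives sharing prefix 'u u': factor to T → u u T' with T' → R u | ε | v.
R has alternatives sharing prefix 'u': factor to R → u R' with R' → S v | u S.

S → u u | T T | R u; T → v | u u T'; R → v u | S R | u R'; T' → R u | ε | v; R' → S v | u S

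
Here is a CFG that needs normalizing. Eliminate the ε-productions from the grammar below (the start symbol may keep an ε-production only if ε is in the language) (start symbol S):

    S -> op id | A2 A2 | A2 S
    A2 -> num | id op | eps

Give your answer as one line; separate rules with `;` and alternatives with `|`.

S -> op id | A2 A2 | A2 | A2 S | eps; A2 -> num | id op

Nullable nonterminals: {A2, S}.
ε ∈ L(G) since S is nullable, so keep S → ε.
For each production, add variants omitting each subset of nullable occurrences: S → A2 A2 gives A2 A2 | A2.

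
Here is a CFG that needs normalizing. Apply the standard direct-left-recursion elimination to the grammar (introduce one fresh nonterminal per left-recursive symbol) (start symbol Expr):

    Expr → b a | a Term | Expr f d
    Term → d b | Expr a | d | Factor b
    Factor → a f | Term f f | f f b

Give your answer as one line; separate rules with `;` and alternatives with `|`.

Expr → b a Expr1 | a Term Expr1; Term → d b | Expr a | d | Factor b; Factor → a f | Term f f | f f b; Expr1 → f d Expr1 | ε

Directly left-recursive nonterminal: Expr.
For Expr: α = {f d}, β = {b a, a Term}. Rewrite as Expr → β Expr1 and Expr1 → α Expr1 | ε.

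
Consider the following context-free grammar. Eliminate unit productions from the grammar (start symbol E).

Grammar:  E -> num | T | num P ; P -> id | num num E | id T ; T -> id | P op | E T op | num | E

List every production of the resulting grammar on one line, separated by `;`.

E -> num | num P | id | P op | E T op; P -> id | num num E | id T; T -> num | num P | id | P op | E T op

Unit pairs: E ⇒* {T}; T ⇒* {E}.
For each unit pair (A, B), copy every non-unit production of B to A, then drop all unit productions.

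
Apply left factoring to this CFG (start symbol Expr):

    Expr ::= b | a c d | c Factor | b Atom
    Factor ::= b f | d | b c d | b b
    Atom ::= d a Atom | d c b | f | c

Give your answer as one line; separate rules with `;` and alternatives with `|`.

Expr has alternatives sharing prefix 'b': factor to Expr → b Expr1 with Expr1 → ε | Atom.
Factor has alternatives sharing prefix 'b': factor to Factor → b Factor1 with Factor1 → f | c d | b.
Atom has alternatives sharing prefix 'd': factor to Atom → d Atom1 with Atom1 → a Atom | c b.

Expr ::= a c d | c Factor | b Expr1; Factor ::= d | b Factor1; Atom ::= f | c | d Atom1; Expr1 ::= ε | Atom; Factor1 ::= f | c d | b; Atom1 ::= a Atom | c b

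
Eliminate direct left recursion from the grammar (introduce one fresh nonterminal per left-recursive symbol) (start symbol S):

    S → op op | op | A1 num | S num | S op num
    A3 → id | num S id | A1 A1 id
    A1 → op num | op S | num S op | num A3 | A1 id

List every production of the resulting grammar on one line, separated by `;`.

S → op op S' | op S' | A1 num S'; A3 → id | num S id | A1 A1 id; A1 → op num A1' | op S A1' | num S op A1' | num A3 A1'; S' → num S' | op num S' | ε; A1' → id A1' | ε

Left recursion appears on S, A1.
For S: α = {num, op num}, β = {op op, op, A1 num}. Rewrite as S → β S' and S' → α S' | ε.
For A1: α = {id}, β = {op num, op S, num S op, num A3}. Rewrite as A1 → β A1' and A1' → α A1' | ε.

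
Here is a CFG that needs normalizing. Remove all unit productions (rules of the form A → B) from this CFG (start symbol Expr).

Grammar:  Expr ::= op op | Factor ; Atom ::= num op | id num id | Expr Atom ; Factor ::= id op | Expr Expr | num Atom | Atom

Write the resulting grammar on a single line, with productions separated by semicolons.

Unit pairs: Expr ⇒* {Atom, Factor}; Factor ⇒* {Atom}.
For each unit pair (A, B), copy every non-unit production of B to A, then drop all unit productions.

Expr ::= num op | id num id | Expr Atom | id op | Expr Expr | num Atom | op op; Atom ::= num op | id num id | Expr Atom; Factor ::= num op | id num id | Expr Atom | id op | Expr Expr | num Atom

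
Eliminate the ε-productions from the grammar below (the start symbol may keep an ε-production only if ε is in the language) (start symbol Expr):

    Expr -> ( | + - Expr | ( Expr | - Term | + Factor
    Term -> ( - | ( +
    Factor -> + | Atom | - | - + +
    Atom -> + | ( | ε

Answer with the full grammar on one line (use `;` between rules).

Expr -> ( | + - Expr | ( Expr | - Term | + Factor | +; Term -> ( - | ( +; Factor -> + | Atom | - | - + +; Atom -> + | (

Nullable nonterminals: {Atom, Factor}.
ε ∉ L(G), so no ε-production is kept.
For each production, add variants omitting each subset of nullable occurrences: Expr → + Factor gives + Factor | +.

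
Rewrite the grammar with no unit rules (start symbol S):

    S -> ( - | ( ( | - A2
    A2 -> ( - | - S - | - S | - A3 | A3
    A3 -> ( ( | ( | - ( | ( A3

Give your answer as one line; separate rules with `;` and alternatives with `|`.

S -> ( - | ( ( | - A2; A2 -> ( - | - S - | - S | - A3 | ( ( | ( | - ( | ( A3; A3 -> ( ( | ( | - ( | ( A3

Unit pairs: A2 ⇒* {A3}.
For every A with A ⇒* B via unit rules, add B's non-unit alternatives to A; then delete every rule of the form X → Y.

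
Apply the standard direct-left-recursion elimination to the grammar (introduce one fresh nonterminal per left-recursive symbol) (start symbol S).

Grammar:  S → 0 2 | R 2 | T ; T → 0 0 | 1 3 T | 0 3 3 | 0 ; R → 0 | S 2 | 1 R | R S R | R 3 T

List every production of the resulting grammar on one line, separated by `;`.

Left recursion appears on R.
For R: α = {S R, 3 T}, β = {0, S 2, 1 R}. Rewrite as R → β R' and R' → α R' | ε.

S → 0 2 | R 2 | T; T → 0 0 | 1 3 T | 0 3 3 | 0; R → 0 R' | S 2 R' | 1 R R'; R' → S R R' | 3 T R' | epsilon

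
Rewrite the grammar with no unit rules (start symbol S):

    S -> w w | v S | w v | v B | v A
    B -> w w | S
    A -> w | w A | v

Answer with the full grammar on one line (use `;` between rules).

S -> w w | v S | w v | v B | v A; B -> w w | v S | w v | v B | v A; A -> w | w A | v

Unit pairs: B ⇒* {S}.
For each unit pair (A, B), copy every non-unit production of B to A, then drop all unit productions.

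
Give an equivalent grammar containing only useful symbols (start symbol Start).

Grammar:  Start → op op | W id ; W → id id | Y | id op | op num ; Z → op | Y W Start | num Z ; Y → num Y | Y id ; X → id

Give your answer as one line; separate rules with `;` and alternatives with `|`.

Start → op op | W id; W → id id | id op | op num

Generating nonterminals: {Start, W, X, Z}.
Reachable from Start after that: {Start, W}.
Removed useless symbols: {X, Y, Z} and every production mentioning them.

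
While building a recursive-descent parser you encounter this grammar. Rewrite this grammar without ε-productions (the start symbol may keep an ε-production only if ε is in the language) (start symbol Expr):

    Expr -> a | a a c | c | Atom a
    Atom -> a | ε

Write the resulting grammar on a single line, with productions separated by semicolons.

Expr -> a | a a c | c | Atom a; Atom -> a

The nullable symbols are {Atom}.
ε ∉ L(G), so no ε-production is kept.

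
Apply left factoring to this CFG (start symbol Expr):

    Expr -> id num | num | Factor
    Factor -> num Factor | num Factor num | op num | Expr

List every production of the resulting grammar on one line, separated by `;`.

Factor has alternatives sharing prefix 'num Factor': factor to Factor → num Factor Factor1 with Factor1 → ε | num.

Expr -> id num | num | Factor; Factor -> op num | Expr | num Factor Factor1; Factor1 -> ε | num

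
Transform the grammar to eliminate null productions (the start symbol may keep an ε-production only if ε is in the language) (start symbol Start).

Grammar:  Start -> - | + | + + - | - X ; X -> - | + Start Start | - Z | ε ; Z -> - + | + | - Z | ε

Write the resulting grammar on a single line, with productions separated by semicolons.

The nullable symbols are {X, Z}.
ε ∉ L(G), so no ε-production is kept.
Add the nullable-subset variants: Z → - Z gives - Z | -.

Start -> - | + | + + - | - X; X -> - | + Start Start | - Z; Z -> - + | + | - Z | -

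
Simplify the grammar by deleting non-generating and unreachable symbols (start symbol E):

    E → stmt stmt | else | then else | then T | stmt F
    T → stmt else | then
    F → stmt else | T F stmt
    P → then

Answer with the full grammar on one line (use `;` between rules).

E → stmt stmt | else | then else | then T | stmt F; T → stmt else | then; F → stmt else | T F stmt

Generating nonterminals: {E, F, P, T}.
Reachable from E after that: {E, F, T}.
Removed useless symbols: {P} and every production mentioning them.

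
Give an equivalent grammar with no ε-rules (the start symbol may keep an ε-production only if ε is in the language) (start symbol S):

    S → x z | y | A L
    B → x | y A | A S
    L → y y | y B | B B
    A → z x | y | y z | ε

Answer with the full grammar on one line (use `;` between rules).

Nullable nonterminals: {A}.
ε ∉ L(G), so no ε-production is kept.
Add the nullable-subset variants: S → A L gives A L | L. B → y A gives y A | y. B → A S gives A S | S.

S → x z | y | A L | L; B → x | y A | y | A S | S; L → y y | y B | B B; A → z x | y | y z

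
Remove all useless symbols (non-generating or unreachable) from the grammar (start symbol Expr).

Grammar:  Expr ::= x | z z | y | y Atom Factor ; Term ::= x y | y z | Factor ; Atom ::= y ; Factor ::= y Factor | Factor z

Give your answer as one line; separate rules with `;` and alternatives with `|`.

Generating nonterminals: {Atom, Expr, Term}.
Reachable from Expr after that: {Expr}.
Removed useless symbols: {Atom, Factor, Term} and every production mentioning them.

Expr ::= x | z z | y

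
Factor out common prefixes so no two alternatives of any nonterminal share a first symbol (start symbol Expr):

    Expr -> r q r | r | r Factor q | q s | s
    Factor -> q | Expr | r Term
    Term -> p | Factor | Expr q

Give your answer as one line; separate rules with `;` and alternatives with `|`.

Expr has alternatives sharing prefix 'r': factor to Expr → r Expr1 with Expr1 → q r | ε | Factor q.

Expr -> q s | s | r Expr1; Factor -> q | Expr | r Term; Term -> p | Factor | Expr q; Expr1 -> q r | ε | Factor q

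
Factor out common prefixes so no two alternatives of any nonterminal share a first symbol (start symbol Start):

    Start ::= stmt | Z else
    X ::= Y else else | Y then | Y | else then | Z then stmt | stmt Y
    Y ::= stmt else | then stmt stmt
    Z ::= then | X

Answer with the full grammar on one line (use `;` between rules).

Start ::= stmt | Z else; X ::= else then | Z then stmt | stmt Y | Y X1; Y ::= stmt else | then stmt stmt; Z ::= then | X; X1 ::= else else | then | eps

X has alternatives sharing prefix 'Y': factor to X → Y X1 with X1 → else else | then | ε.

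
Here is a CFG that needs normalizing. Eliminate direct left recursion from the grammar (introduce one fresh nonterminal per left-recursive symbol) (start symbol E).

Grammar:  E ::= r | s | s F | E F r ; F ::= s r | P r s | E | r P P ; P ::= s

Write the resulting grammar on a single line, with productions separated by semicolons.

E ::= r E' | s E' | s F E'; F ::= s r | P r s | E | r P P; P ::= s; E' ::= F r E' | ε

Directly left-recursive nonterminal: E.
For E: α = {F r}, β = {r, s, s F}. Rewrite as E → β E' and E' → α E' | ε.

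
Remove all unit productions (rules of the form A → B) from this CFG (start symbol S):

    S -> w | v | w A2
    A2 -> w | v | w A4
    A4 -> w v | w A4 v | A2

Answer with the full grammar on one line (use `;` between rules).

S -> w | v | w A2; A2 -> w | v | w A4; A4 -> w v | w A4 v | w | v | w A4

Unit pairs: A4 ⇒* {A2}.
Replace each nonterminal's rules with the union of the non-unit rules of every nonterminal it unit-derives.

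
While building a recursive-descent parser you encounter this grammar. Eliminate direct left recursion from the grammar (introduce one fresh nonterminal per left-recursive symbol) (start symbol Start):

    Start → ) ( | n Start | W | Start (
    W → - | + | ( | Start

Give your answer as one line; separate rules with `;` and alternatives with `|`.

Left recursion appears on Start.
For Start: α = {(}, β = {) (, n Start, W}. Rewrite as Start → β Start1 and Start1 → α Start1 | ε.

Start → ) ( Start1 | n Start Start1 | W Start1; W → - | + | ( | Start; Start1 → ( Start1 | ε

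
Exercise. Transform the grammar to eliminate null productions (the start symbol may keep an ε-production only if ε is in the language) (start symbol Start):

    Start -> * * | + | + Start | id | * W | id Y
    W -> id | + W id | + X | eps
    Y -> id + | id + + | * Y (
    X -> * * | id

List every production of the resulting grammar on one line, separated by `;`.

Start -> * * | + | + Start | id | * W | * | id Y; W -> id | + W id | + id | + X; Y -> id + | id + + | * Y (; X -> * * | id

Nullable nonterminals: {W}.
ε ∉ L(G), so no ε-production is kept.
For each production, add variants omitting each subset of nullable occurrences: Start → * W gives * W | *. W → + W id gives + W id | + id.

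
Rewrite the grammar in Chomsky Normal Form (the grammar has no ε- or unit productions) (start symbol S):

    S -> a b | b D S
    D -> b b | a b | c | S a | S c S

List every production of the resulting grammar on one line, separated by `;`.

S -> X1 X2 | X2 Y1; D -> X2 X2 | X1 X2 | c | S X1 | S Y2; X1 -> a; X2 -> b; X3 -> c; Y1 -> D S; Y2 -> X3 S

Introduce a nonterminal for each terminal appearing in a rule of length ≥ 2: X1 → a, X2 → b, X3 → c.
Binarize each right-hand side of length ≥ 3 by chaining fresh nonterminals (Y1, Y2, …): affected rules were S → X2 D S; D → S X3 S.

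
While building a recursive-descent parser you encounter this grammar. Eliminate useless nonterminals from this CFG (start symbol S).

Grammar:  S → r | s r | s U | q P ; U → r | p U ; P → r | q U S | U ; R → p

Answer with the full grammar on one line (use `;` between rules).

Generating nonterminals: {P, R, S, U}.
Reachable from S after that: {P, S, U}.
Removed useless symbols: {R} and every production mentioning them.

S → r | s r | s U | q P; U → r | p U; P → r | q U S | U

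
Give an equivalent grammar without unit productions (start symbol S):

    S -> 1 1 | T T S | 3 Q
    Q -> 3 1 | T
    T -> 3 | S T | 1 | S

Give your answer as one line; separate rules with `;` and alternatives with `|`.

S -> 1 1 | T T S | 3 Q; Q -> 1 1 | T T S | 3 Q | 3 1 | 3 | S T | 1; T -> 1 1 | T T S | 3 Q | 3 | S T | 1

Unit pairs: Q ⇒* {S, T}; T ⇒* {S}.
Replace each nonterminal's rules with the union of the non-unit rules of every nonterminal it unit-derives.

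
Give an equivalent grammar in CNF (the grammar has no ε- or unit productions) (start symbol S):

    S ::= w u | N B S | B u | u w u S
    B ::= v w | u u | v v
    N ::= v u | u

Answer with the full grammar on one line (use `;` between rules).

S ::= X1 X2 | N Y1 | B X2 | X2 Y2; B ::= X3 X1 | X2 X2 | X3 X3; N ::= X3 X2 | u; X1 ::= w; X2 ::= u; X3 ::= v; Y1 ::= B S; Y2 ::= X1 Y3; Y3 ::= X2 S

Introduce a nonterminal for each terminal appearing in a rule of length ≥ 2: X1 → w, X2 → u, X3 → v.
Binarize each right-hand side of length ≥ 3 by chaining fresh nonterminals (Y1, Y2, …): affected rules were S → N B S; S → X2 X1 X2 S.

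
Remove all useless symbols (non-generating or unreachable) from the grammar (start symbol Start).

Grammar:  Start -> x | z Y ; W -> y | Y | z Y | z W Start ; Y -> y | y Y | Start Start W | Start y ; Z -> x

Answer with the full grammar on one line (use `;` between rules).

Generating nonterminals: {Start, W, Y, Z}.
Reachable from Start after that: {Start, W, Y}.
Removed useless symbols: {Z} and every production mentioning them.

Start -> x | z Y; W -> y | Y | z Y | z W Start; Y -> y | y Y | Start Start W | Start y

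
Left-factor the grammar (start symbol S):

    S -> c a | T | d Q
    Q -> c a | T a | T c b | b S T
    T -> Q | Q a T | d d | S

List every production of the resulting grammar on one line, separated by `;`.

S -> c a | T | d Q; Q -> c a | b S T | T Q'; T -> d d | S | Q T'; Q' -> a | c b; T' -> ε | a T

Q has alternatives sharing prefix 'T': factor to Q → T Q' with Q' → a | c b.
T has alternatives sharing prefix 'Q': factor to T → Q T' with T' → ε | a T.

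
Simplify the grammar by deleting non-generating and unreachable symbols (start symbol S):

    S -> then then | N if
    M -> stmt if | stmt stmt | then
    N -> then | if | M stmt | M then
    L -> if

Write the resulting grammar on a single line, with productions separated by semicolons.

Generating nonterminals: {L, M, N, S}.
Reachable from S after that: {M, N, S}.
Removed useless symbols: {L} and every production mentioning them.

S -> then then | N if; M -> stmt if | stmt stmt | then; N -> then | if | M stmt | M then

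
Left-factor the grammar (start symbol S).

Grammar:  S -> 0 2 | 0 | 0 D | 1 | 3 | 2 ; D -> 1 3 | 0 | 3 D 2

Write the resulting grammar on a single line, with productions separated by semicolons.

S -> 1 | 3 | 2 | 0 S'; D -> 1 3 | 0 | 3 D 2; S' -> 2 | ε | D

S has alternatives sharing prefix '0': factor to S → 0 S' with S' → 2 | ε | D.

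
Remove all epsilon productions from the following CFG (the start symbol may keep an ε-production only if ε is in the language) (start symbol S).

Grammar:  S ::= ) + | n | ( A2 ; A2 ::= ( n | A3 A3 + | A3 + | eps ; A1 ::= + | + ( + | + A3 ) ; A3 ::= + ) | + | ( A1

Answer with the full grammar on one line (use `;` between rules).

S ::= ) + | n | ( A2 | (; A2 ::= ( n | A3 A3 + | A3 +; A1 ::= + | + ( + | + A3 ); A3 ::= + ) | + | ( A1

Nullable set = {A2}.
ε ∉ L(G), so no ε-production is kept.
Add the nullable-subset variants: S → ( A2 gives ( A2 | (.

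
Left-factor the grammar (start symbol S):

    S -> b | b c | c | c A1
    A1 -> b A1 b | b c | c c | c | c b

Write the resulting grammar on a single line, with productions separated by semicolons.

S has alternatives sharing prefix 'b': factor to S → b S' with S' → ε | c.
S has alternatives sharing prefix 'c': factor to S → c S'' with S'' → ε | A1.
A1 has alternatives sharing prefix 'c': factor to A1 → c A1' with A1' → c | ε | b.
A1 has alternatives sharing prefix 'b': factor to A1 → b A1'' with A1'' → A1 b | c.

S -> b S' | c S''; A1 -> c A1' | b A1''; S' -> epsilon | c; S'' -> epsilon | A1; A1' -> c | epsilon | b; A1'' -> A1 b | c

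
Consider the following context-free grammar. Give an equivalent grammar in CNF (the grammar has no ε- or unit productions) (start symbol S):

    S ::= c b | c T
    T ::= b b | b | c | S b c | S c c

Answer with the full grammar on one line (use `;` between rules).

Introduce a nonterminal for each terminal appearing in a rule of length ≥ 2: X1 → c, X2 → b.
Binarize each right-hand side of length ≥ 3 by chaining fresh nonterminals (Y1, Y2, …): affected rules were T → S X2 X1; T → S X1 X1.

S ::= X1 X2 | X1 T; T ::= X2 X2 | b | c | S Y1 | S Y2; X1 ::= c; X2 ::= b; Y1 ::= X2 X1; Y2 ::= X1 X1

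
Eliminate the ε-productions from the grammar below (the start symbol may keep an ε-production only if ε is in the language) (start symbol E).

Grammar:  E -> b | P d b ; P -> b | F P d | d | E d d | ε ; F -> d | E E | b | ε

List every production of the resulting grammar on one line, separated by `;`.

E -> b | P d b | d b; P -> b | F P d | F d | P d | d | E d d; F -> d | E E | b

Nullable set = {F, P}.
ε ∉ L(G), so no ε-production is kept.
For each production, add variants omitting each subset of nullable occurrences: E → P d b gives P d b | d b. P → F P d gives F P d | F d | P d | d.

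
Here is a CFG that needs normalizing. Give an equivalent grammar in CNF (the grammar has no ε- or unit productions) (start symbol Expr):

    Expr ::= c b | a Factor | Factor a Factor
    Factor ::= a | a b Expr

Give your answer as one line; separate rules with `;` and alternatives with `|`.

Introduce a nonterminal for each terminal appearing in a rule of length ≥ 2: X1 → c, X2 → b, X3 → a.
Binarize each right-hand side of length ≥ 3 by chaining fresh nonterminals (Y1, Y2, …): affected rules were Expr → Factor X3 Factor; Factor → X3 X2 Expr.

Expr ::= X1 X2 | X3 Factor | Factor Y1; Factor ::= a | X3 Y2; X1 ::= c; X2 ::= b; X3 ::= a; Y1 ::= X3 Factor; Y2 ::= X2 Expr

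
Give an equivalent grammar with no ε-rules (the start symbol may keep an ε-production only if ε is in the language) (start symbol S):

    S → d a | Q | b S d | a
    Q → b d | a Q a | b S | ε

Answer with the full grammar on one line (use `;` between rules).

The nullable symbols are {Q, S}.
ε ∈ L(G) since S is nullable, so keep S → ε.
Add the nullable-subset variants: S → b S d gives b S d | b d. Q → a Q a gives a Q a | a a. Q → b S gives b S | b.

S → d a | Q | b S d | b d | a | ε; Q → b d | a Q a | a a | b S | b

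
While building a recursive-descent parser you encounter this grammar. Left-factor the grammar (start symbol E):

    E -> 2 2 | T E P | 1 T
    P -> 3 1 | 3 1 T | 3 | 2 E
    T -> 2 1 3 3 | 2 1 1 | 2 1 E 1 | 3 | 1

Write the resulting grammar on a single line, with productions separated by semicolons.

E -> 2 2 | T E P | 1 T; P -> 2 E | 3 P'; T -> 3 | 1 | 2 1 T'; P' -> ε | 1 P''; T' -> 3 3 | 1 | E 1; P'' -> ε | T

P has alternatives sharing prefix '3': factor to P → 3 P' with P' → 1 | 1 T | ε.
T has alternatives sharing prefix '2 1': factor to T → 2 1 T' with T' → 3 3 | 1 | E 1.
P' has alternatives sharing prefix '1': factor to P' → 1 P'' with P'' → ε | T.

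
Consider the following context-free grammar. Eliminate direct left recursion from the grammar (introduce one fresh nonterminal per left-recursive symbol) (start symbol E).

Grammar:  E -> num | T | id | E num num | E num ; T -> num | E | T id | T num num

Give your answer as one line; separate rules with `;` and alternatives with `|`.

E -> num E' | T E' | id E'; T -> num T' | E T'; E' -> num num E' | num E' | ε; T' -> id T' | num num T' | ε

E, T are directly left-recursive.
For E: α = {num num, num}, β = {num, T, id}. Rewrite as E → β E' and E' → α E' | ε.
For T: α = {id, num num}, β = {num, E}. Rewrite as T → β T' and T' → α T' | ε.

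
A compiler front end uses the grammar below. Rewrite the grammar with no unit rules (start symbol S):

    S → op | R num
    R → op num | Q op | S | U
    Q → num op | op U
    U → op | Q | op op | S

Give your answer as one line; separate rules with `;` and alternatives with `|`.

Unit pairs: R ⇒* {Q, S, U}; U ⇒* {Q, S}.
For every A with A ⇒* B via unit rules, add B's non-unit alternatives to A; then delete every rule of the form X → Y.

S → op | R num; R → op | op op | num op | op U | R num | op num | Q op; Q → num op | op U; U → op | op op | R num | num op | op U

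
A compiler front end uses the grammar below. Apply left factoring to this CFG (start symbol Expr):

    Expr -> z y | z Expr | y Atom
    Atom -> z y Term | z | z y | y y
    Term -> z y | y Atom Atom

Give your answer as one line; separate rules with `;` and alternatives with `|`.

Expr -> y Atom | z Expr1; Atom -> y y | z Atom1; Term -> z y | y Atom Atom; Expr1 -> y | Expr; Atom1 -> ε | y Atom11; Atom11 -> Term | ε

Expr has alternatives sharing prefix 'z': factor to Expr → z Expr1 with Expr1 → y | Expr.
Atom has alternatives sharing prefix 'z': factor to Atom → z Atom1 with Atom1 → y Term | ε | y.
Atom1 has alternatives sharing prefix 'y': factor to Atom1 → y Atom11 with Atom11 → Term | ε.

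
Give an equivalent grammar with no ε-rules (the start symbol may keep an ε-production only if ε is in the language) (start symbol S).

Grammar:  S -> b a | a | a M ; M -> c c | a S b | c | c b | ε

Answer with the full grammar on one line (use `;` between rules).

The nullable symbols are {M}.
ε ∉ L(G), so no ε-production is kept.

S -> b a | a | a M; M -> c c | a S b | c | c b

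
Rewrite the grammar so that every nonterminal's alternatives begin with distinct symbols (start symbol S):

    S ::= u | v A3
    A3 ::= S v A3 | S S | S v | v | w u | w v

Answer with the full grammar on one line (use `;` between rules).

A3 has alternatives sharing prefix 'S': factor to A3 → S A3' with A3' → v A3 | S | v.
A3 has alternatives sharing prefix 'w': factor to A3 → w A3'' with A3'' → u | v.
A3' has alternatives sharing prefix 'v': factor to A3' → v A3''' with A3''' → A3 | ε.

S ::= u | v A3; A3 ::= v | S A3' | w A3''; A3' ::= S | v A3'''; A3'' ::= u | v; A3''' ::= A3 | ε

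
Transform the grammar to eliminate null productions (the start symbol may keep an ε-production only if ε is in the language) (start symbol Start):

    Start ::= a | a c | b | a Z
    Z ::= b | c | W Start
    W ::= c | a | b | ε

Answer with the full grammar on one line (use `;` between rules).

Start ::= a | a c | b | a Z; Z ::= b | c | W Start | Start; W ::= c | a | b

Nullable set = {W}.
ε ∉ L(G), so no ε-production is kept.
Add the nullable-subset variants: Z → W Start gives W Start | Start.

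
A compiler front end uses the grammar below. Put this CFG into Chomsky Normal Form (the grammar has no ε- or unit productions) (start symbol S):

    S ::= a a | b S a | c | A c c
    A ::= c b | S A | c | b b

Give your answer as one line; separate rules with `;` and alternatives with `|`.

Introduce a nonterminal for each terminal appearing in a rule of length ≥ 2: X1 → a, X2 → b, X3 → c.
Binarize each right-hand side of length ≥ 3 by chaining fresh nonterminals (Y1, Y2, …): affected rules were S → X2 S X1; S → A X3 X3.

S ::= X1 X1 | X2 Y1 | c | A Y2; A ::= X3 X2 | S A | c | X2 X2; X1 ::= a; X2 ::= b; X3 ::= c; Y1 ::= S X1; Y2 ::= X3 X3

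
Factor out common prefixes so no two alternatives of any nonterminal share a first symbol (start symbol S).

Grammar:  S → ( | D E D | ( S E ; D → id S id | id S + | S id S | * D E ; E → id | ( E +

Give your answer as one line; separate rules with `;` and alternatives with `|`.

S → D E D | ( S'; D → S id S | * D E | id S D'; E → id | ( E +; S' → ε | S E; D' → id | +

S has alternatives sharing prefix '(': factor to S → ( S' with S' → ε | S E.
D has alternatives sharing prefix 'id S': factor to D → id S D' with D' → id | +.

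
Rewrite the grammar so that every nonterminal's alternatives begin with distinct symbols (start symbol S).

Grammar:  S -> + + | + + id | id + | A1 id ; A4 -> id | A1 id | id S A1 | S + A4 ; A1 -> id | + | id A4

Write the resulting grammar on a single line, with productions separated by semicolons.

S has alternatives sharing prefix '+ +': factor to S → + + S' with S' → ε | id.
A4 has alternatives sharing prefix 'id': factor to A4 → id A4' with A4' → ε | S A1.
A1 has alternatives sharing prefix 'id': factor to A1 → id A1' with A1' → ε | A4.

S -> id + | A1 id | + + S'; A4 -> A1 id | S + A4 | id A4'; A1 -> + | id A1'; S' -> ε | id; A4' -> ε | S A1; A1' -> ε | A4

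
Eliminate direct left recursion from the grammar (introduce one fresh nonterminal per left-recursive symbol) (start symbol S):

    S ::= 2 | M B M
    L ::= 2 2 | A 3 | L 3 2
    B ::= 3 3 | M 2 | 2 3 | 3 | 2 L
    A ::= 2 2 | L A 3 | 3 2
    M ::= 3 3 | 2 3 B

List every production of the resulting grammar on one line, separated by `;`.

S ::= 2 | M B M; L ::= 2 2 L' | A 3 L'; B ::= 3 3 | M 2 | 2 3 | 3 | 2 L; A ::= 2 2 | L A 3 | 3 2; M ::= 3 3 | 2 3 B; L' ::= 3 2 L' | ε

Left recursion appears on L.
For L: α = {3 2}, β = {2 2, A 3}. Rewrite as L → β L' and L' → α L' | ε.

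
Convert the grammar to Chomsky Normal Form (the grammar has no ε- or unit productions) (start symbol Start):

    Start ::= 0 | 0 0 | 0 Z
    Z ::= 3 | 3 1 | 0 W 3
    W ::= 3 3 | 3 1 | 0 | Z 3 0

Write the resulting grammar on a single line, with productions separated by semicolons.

Start ::= 0 | X1 X1 | X1 Z; Z ::= 3 | X2 X3 | X1 Y1; W ::= X2 X2 | X2 X3 | 0 | Z Y2; X1 ::= 0; X2 ::= 3; X3 ::= 1; Y1 ::= W X2; Y2 ::= X2 X1

Introduce a nonterminal for each terminal appearing in a rule of length ≥ 2: X1 → 0, X2 → 3, X3 → 1.
Binarize each right-hand side of length ≥ 3 by chaining fresh nonterminals (Y1, Y2, …): affected rules were Z → X1 W X2; W → Z X2 X1.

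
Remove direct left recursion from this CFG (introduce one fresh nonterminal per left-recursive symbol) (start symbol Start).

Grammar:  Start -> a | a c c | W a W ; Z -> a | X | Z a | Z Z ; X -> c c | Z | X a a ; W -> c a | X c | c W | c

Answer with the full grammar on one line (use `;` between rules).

Directly left-recursive nonterminals: Z, X.
For Z: α = {a, Z}, β = {a, X}. Rewrite as Z → β Z1 and Z1 → α Z1 | ε.
For X: α = {a a}, β = {c c, Z}. Rewrite as X → β X1 and X1 → α X1 | ε.

Start -> a | a c c | W a W; Z -> a Z1 | X Z1; X -> c c X1 | Z X1; W -> c a | X c | c W | c; Z1 -> a Z1 | Z Z1 | ε; X1 -> a a X1 | ε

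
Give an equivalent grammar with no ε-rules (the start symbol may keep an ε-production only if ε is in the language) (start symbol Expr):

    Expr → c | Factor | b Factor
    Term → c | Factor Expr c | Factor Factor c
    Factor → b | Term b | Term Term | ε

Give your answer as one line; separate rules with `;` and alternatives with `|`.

Expr → c | Factor | b Factor | b | ε; Term → c | Factor Expr c | Factor c | Expr c | Factor Factor c; Factor → b | Term b | Term Term

The nullable symbols are {Expr, Factor}.
ε ∈ L(G) since Expr is nullable, so keep Expr → ε.
Expand every rule over subsets of its nullable positions: Expr → b Factor gives b Factor | b. Term → Factor Expr c gives Factor Expr c | Factor c | Expr c.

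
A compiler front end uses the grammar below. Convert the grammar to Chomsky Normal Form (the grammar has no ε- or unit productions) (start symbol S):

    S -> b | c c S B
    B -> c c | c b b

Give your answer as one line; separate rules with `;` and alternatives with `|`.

S -> b | X1 Y1; B -> X1 X1 | X1 Y3; X1 -> c; X2 -> b; Y1 -> X1 Y2; Y2 -> S B; Y3 -> X2 X2

Introduce a nonterminal for each terminal appearing in a rule of length ≥ 2: X1 → c, X2 → b.
Binarize each right-hand side of length ≥ 3 by chaining fresh nonterminals (Y1, Y2, …): affected rules were S → X1 X1 S B; B → X1 X2 X2.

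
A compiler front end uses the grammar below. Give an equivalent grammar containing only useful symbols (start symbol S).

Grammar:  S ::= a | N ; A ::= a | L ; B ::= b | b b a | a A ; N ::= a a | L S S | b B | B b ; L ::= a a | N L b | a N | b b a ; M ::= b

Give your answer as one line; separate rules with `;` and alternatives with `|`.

Generating nonterminals: {A, B, L, M, N, S}.
Reachable from S after that: {A, B, L, N, S}.
Removed useless symbols: {M} and every production mentioning them.

S ::= a | N; A ::= a | L; B ::= b | b b a | a A; N ::= a a | L S S | b B | B b; L ::= a a | N L b | a N | b b a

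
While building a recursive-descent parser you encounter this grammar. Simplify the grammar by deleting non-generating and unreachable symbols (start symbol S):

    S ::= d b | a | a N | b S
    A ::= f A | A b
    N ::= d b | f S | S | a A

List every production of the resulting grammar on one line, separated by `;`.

S ::= d b | a | a N | b S; N ::= d b | f S | S

Generating nonterminals: {N, S}.
Reachable from S after that: {N, S}.
Removed useless symbols: {A} and every production mentioning them.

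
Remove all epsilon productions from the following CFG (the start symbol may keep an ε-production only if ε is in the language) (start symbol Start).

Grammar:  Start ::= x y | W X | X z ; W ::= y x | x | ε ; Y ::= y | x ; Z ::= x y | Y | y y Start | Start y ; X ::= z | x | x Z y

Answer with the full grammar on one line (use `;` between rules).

Nullable nonterminals: {W}.
ε ∉ L(G), so no ε-production is kept.
Expand every rule over subsets of its nullable positions: Start → W X gives W X | X.

Start ::= x y | W X | X | X z; W ::= y x | x; Y ::= y | x; Z ::= x y | Y | y y Start | Start y; X ::= z | x | x Z y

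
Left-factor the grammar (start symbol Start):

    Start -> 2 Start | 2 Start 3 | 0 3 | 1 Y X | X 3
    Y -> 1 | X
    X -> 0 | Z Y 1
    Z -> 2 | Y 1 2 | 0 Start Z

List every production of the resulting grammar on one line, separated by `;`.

Start -> 0 3 | 1 Y X | X 3 | 2 Start Start1; Y -> 1 | X; X -> 0 | Z Y 1; Z -> 2 | Y 1 2 | 0 Start Z; Start1 -> ε | 3

Start has alternatives sharing prefix '2 Start': factor to Start → 2 Start Start1 with Start1 → ε | 3.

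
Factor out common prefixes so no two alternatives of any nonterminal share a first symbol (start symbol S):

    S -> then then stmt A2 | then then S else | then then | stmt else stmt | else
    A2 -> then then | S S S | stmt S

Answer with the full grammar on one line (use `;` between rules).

S -> stmt else stmt | else | then then S'; A2 -> then then | S S S | stmt S; S' -> stmt A2 | S else | epsilon

S has alternatives sharing prefix 'then then': factor to S → then then S' with S' → stmt A2 | S else | ε.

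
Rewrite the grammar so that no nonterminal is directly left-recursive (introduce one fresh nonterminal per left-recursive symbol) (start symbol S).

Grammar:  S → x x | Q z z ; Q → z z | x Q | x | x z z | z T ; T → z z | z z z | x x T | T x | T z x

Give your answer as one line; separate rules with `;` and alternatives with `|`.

Directly left-recursive nonterminal: T.
For T: α = {x, z x}, β = {z z, z z z, x x T}. Rewrite as T → β T' and T' → α T' | ε.

S → x x | Q z z; Q → z z | x Q | x | x z z | z T; T → z z T' | z z z T' | x x T T'; T' → x T' | z x T' | epsilon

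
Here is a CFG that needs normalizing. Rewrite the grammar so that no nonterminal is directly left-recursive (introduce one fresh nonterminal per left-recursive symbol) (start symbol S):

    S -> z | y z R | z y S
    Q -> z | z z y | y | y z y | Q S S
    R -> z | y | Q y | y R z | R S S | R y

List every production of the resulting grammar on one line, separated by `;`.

S -> z | y z R | z y S; Q -> z Q' | z z y Q' | y Q' | y z y Q'; R -> z R' | y R' | Q y R' | y R z R'; Q' -> S S Q' | eps; R' -> S S R' | y R' | eps

Directly left-recursive nonterminals: Q, R.
For Q: α = {S S}, β = {z, z z y, y, y z y}. Rewrite as Q → β Q' and Q' → α Q' | ε.
For R: α = {S S, y}, β = {z, y, Q y, y R z}. Rewrite as R → β R' and R' → α R' | ε.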